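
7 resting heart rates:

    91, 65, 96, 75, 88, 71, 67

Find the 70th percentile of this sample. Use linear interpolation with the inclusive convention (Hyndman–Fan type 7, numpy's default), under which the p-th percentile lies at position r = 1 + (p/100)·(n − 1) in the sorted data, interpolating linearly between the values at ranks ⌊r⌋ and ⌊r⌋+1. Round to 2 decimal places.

88.60

Sorted: 65, 67, 71, 75, 88, 91, 96.
n = 7.
r = 1 + (70/100)·(7 − 1) = 1 + 4.2 = 5.2.
Rank 5 is 88 and rank 6 is 91.
Interpolate: 88 + 0.2·(91 − 88) = 88 + 0.2·3 = 88.6.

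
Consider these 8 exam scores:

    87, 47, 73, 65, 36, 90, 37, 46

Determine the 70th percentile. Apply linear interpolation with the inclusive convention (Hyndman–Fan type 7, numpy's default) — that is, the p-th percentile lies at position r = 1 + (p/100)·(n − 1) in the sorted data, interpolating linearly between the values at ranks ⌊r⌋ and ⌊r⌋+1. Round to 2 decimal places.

72.20

Sorted: 36, 37, 46, 47, 65, 73, 87, 90.
n = 8.
r = 1 + (70/100)·(8 − 1) = 1 + 4.9 = 5.9.
Rank 5 is 65 and rank 6 is 73.
Interpolate: 65 + 0.9·(73 − 65) = 65 + 0.9·8 = 72.2.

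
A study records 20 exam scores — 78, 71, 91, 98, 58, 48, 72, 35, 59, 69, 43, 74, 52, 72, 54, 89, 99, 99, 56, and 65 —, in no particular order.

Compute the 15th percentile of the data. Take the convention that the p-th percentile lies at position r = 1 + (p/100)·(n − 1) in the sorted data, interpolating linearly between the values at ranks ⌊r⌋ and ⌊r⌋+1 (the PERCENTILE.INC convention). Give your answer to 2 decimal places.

Sorted: 35, 43, 48, 52, 54, 56, 58, 59, 65, 69, 71, 72, 72, 74, 78, 89, 91, 98, 99, 99.
n = 20.
r = 1 + (15/100)·(20 − 1) = 1 + 2.85 = 3.85.
Rank 3 is 48 and rank 4 is 52.
Interpolate: 48 + 0.85·(52 − 48) = 48 + 0.85·4 = 51.4.

51.40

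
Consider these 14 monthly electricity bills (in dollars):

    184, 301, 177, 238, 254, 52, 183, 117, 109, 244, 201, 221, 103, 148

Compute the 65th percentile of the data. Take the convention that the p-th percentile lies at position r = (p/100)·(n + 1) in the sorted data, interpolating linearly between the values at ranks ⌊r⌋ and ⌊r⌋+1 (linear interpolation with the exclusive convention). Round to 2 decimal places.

Sorted: 52, 103, 109, 117, 148, 177, 183, 184, 201, 221, 238, 244, 254, 301.
n = 14.
r = (65/100)·(14 + 1) = 9.75.
Rank 9 is 201 and rank 10 is 221.
Interpolate: 201 + 0.75·(221 − 201) = 201 + 0.75·20 = 216.

216.00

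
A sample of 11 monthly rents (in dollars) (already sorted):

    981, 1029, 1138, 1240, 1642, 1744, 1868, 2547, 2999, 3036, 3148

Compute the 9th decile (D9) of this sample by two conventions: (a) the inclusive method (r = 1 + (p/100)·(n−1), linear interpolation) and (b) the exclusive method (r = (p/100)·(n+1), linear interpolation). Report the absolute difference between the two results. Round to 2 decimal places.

n = 11.
(a) r = 10 → value at rank 10 = 3036.
(b) r = 10.8; between ranks 10 (3036) and 11 (3148): 3125.6.
|3036 − 3125.6| = 89.6.

89.60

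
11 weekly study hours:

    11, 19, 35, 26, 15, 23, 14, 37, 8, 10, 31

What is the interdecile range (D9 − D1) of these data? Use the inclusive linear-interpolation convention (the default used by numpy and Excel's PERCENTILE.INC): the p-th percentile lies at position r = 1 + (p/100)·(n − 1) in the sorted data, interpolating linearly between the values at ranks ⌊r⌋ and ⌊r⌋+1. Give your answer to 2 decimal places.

Sorted: 8, 10, 11, 14, 15, 19, 23, 26, 31, 35, 37.
n = 11.
P10: r = 2 (integer) → 10.
P90: r = 10 (integer) → 35.
Difference: 35 − 10 = 25.

25.00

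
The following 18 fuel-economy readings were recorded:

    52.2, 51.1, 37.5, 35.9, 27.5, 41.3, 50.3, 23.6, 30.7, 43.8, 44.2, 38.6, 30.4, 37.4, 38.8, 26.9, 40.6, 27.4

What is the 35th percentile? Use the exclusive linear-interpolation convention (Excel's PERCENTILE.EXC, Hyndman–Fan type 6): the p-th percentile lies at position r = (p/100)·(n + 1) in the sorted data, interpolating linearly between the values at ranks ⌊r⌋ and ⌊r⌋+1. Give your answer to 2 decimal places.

Sorted: 23.6, 26.9, 27.4, 27.5, 30.4, 30.7, 35.9, 37.4, 37.5, 38.6, 38.8, 40.6, 41.3, 43.8, 44.2, 50.3, 51.1, 52.2.
n = 18.
r = (35/100)·(18 + 1) = 6.65.
Rank 6 is 30.7 and rank 7 is 35.9.
Interpolate: 30.7 + 0.65·(35.9 − 30.7) = 30.7 + 0.65·5.2 = 34.08.

34.08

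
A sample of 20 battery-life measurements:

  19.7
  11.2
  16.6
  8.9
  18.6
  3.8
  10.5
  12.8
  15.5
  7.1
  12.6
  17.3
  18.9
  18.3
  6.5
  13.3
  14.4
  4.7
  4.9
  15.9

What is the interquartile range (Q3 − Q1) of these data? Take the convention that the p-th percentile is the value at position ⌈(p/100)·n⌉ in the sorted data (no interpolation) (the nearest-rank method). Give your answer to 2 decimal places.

Sorted: 3.8, 4.7, 4.9, 6.5, 7.1, 8.9, 10.5, 11.2, 12.6, 12.8, 13.3, 14.4, 15.5, 15.9, 16.6, 17.3, 18.3, 18.6, 18.9, 19.7.
n = 20.
P25: rank ⌈25/100·20⌉ = 5 → 7.1.
P75: rank ⌈75/100·20⌉ = 15 → 16.6.
Difference: 16.6 − 7.1 = 9.5.

9.50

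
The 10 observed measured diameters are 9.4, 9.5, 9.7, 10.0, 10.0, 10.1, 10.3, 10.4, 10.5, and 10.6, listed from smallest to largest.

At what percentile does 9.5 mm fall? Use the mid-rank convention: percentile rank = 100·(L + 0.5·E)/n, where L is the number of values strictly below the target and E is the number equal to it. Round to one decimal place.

15.0

Count below 9.5: L = 1; count equal: E = 1; n = 10.
Percentile rank = 100·(1 + 0.5·1)/10 = 100·1.5/10 = 15.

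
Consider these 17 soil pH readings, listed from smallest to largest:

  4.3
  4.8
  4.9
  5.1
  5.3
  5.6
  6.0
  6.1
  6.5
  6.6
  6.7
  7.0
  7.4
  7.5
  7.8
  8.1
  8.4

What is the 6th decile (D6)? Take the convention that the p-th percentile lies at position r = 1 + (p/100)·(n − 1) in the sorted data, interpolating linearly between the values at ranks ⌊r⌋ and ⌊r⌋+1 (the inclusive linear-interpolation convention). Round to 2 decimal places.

6.66

n = 17.
r = 1 + (60/100)·(17 − 1) = 1 + 9.6 = 10.6.
Rank 10 is 6.6 and rank 11 is 6.7.
Interpolate: 6.6 + 0.6·(6.7 − 6.6) = 6.6 + 0.6·0.1 = 6.66.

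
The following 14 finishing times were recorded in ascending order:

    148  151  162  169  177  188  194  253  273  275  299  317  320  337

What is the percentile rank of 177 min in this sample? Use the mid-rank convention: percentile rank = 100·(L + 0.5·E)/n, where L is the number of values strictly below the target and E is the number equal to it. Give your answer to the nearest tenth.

Count below 177: L = 4; count equal: E = 1; n = 14.
Percentile rank = 100·(4 + 0.5·1)/14 = 100·4.5/14 = 32.14.

32.1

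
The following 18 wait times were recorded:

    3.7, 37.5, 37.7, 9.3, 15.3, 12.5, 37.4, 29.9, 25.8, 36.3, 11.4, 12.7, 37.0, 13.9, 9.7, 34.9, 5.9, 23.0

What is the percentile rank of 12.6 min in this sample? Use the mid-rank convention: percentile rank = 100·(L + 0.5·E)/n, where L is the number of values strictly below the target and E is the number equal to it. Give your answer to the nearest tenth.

33.3

Sorted: 3.7, 5.9, 9.3, 9.7, 11.4, 12.5, 12.7, 13.9, 15.3, 23.0, 25.8, 29.9, 34.9, 36.3, 37.0, 37.4, 37.5, 37.7.
Count below 12.6: L = 6; count equal: E = 0; n = 18.
Percentile rank = 100·(6 + 0.5·0)/18 = 100·6/18 = 33.33.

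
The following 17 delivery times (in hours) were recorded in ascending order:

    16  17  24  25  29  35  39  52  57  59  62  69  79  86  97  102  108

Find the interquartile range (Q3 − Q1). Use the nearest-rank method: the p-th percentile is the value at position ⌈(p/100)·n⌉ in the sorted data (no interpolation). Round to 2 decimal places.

50.00

n = 17.
P25: rank ⌈25/100·17⌉ = 5 → 29.
P75: rank ⌈75/100·17⌉ = 13 → 79.
Difference: 79 − 29 = 50.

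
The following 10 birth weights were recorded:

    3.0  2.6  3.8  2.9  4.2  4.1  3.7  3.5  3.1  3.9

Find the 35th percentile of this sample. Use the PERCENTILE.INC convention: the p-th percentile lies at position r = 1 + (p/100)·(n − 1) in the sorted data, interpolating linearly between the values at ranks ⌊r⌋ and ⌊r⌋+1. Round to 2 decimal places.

3.16

Sorted: 2.6, 2.9, 3.0, 3.1, 3.5, 3.7, 3.8, 3.9, 4.1, 4.2.
n = 10.
r = 1 + (35/100)·(10 − 1) = 1 + 3.15 = 4.15.
Rank 4 is 3.1 and rank 5 is 3.5.
Interpolate: 3.1 + 0.15·(3.5 − 3.1) = 3.1 + 0.15·0.4 = 3.16.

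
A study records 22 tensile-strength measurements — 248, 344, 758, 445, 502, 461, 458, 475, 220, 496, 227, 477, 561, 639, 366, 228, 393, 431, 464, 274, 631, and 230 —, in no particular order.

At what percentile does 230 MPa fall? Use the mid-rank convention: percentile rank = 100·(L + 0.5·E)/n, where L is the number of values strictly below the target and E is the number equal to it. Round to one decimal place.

15.9

Sorted: 220, 227, 228, 230, 248, 274, 344, 366, 393, 431, 445, 458, 461, 464, 475, 477, 496, 502, 561, 631, 639, 758.
Count below 230: L = 3; count equal: E = 1; n = 22.
Percentile rank = 100·(3 + 0.5·1)/22 = 100·3.5/22 = 15.91.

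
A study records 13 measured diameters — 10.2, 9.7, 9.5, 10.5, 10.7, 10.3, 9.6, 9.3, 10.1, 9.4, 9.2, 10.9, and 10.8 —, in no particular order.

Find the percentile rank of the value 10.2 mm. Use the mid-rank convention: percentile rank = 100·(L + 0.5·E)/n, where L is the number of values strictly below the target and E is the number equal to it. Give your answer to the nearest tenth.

57.7

Sorted: 9.2, 9.3, 9.4, 9.5, 9.6, 9.7, 10.1, 10.2, 10.3, 10.5, 10.7, 10.8, 10.9.
Count below 10.2: L = 7; count equal: E = 1; n = 13.
Percentile rank = 100·(7 + 0.5·1)/13 = 100·7.5/13 = 57.69.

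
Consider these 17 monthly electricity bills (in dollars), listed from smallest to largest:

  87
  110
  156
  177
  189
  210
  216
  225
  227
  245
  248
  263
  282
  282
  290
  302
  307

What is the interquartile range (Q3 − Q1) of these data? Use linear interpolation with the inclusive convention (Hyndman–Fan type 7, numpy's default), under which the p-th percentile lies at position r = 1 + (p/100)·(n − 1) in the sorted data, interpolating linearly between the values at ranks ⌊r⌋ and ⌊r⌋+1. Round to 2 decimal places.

93.00

n = 17.
P25: r = 5 (integer) → 189.
P75: r = 13 (integer) → 282.
Difference: 282 − 189 = 93.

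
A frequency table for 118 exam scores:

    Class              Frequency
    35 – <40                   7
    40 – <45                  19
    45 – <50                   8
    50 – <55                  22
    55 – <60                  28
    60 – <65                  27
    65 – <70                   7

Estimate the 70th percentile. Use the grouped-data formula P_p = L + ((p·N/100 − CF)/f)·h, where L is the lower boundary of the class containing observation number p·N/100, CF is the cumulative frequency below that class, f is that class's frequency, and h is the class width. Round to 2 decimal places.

59.75

N = 118; target position k = 70/100 · 118 = 82.6.
Cumulative frequencies: 7, 26, 34, 56, 84, 111, 118.
Observation 82.6 falls in the class 55 – <60.
L = 55, CF = 56, f = 28, h = 5.
P70 = 55 + ((82.6 − 56)/28)·5 = 55 + 4.75 = 59.75.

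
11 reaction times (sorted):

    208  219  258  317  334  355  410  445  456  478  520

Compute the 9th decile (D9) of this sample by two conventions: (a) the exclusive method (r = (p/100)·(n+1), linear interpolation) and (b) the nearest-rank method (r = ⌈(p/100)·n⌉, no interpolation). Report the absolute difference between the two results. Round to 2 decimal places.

33.60

n = 11.
(a) r = 10.8; between ranks 10 (478) and 11 (520): 511.6.
(b) the nearest-rank method: rank 10 → 478.
|511.6 − 478| = 33.6.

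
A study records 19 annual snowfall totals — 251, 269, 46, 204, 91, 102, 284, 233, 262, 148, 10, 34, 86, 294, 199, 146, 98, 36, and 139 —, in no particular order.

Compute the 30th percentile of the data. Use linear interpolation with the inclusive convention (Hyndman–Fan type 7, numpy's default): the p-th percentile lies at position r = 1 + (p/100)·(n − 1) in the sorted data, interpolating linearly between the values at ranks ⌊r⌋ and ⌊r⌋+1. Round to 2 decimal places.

Sorted: 10, 34, 36, 46, 86, 91, 98, 102, 139, 146, 148, 199, 204, 233, 251, 262, 269, 284, 294.
n = 19.
r = 1 + (30/100)·(19 − 1) = 1 + 5.4 = 6.4.
Rank 6 is 91 and rank 7 is 98.
Interpolate: 91 + 0.4·(98 − 91) = 91 + 0.4·7 = 93.8.

93.80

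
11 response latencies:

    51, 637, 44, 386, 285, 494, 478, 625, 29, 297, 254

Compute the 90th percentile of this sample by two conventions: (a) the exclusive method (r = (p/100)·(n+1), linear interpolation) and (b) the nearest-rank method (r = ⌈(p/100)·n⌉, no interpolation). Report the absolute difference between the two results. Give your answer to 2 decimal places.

Sorted: 29, 44, 51, 254, 285, 297, 386, 478, 494, 625, 637.
n = 11.
(a) r = 10.8; between ranks 10 (625) and 11 (637): 634.6.
(b) the nearest-rank method: rank 10 → 625.
|634.6 − 625| = 9.6.

9.60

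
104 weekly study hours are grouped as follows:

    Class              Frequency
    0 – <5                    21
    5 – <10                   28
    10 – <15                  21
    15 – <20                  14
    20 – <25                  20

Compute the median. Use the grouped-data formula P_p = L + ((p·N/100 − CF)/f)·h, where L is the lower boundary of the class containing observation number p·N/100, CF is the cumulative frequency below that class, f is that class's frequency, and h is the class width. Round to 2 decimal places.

10.71

N = 104; target position k = 50/100 · 104 = 52.
Cumulative frequencies: 21, 49, 70, 84, 104.
Observation 52 falls in the class 10 – <15.
L = 10, CF = 49, f = 21, h = 5.
P50 = 10 + ((52 − 49)/21)·5 = 10 + 0.714286 = 10.7143.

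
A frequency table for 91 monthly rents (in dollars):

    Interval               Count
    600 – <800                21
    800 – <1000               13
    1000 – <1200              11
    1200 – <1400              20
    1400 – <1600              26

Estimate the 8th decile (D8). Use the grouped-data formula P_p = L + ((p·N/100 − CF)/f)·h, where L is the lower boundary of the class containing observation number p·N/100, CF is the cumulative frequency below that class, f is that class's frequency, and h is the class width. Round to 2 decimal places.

N = 91; target position k = 80/100 · 91 = 72.8.
Cumulative frequencies: 21, 34, 45, 65, 91.
Observation 72.8 falls in the class 1400 – <1600.
L = 1400, CF = 65, f = 26, h = 200.
P80 = 1400 + ((72.8 − 65)/26)·200 = 1400 + 60 = 1460.

1460.00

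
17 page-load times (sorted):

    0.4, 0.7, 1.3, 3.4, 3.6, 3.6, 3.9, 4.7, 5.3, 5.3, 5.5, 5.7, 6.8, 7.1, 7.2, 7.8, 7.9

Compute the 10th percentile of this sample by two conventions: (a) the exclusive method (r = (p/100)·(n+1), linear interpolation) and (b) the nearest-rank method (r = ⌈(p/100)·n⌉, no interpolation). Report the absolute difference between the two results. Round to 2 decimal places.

0.06

n = 17.
(a) r = 1.8; between ranks 1 (0.4) and 2 (0.7): 0.64.
(b) the nearest-rank method: rank 2 → 0.7.
|0.64 − 0.7| = 0.06.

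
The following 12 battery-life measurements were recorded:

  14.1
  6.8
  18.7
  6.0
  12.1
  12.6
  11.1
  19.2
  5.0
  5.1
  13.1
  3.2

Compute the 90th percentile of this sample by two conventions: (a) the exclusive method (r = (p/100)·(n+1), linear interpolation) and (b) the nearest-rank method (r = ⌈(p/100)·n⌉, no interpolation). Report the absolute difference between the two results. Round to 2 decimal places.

Sorted: 3.2, 5.0, 5.1, 6.0, 6.8, 11.1, 12.1, 12.6, 13.1, 14.1, 18.7, 19.2.
n = 12.
(a) r = 11.7; between ranks 11 (18.7) and 12 (19.2): 19.05.
(b) the nearest-rank method: rank 11 → 18.7.
|19.05 − 18.7| = 0.35.

0.35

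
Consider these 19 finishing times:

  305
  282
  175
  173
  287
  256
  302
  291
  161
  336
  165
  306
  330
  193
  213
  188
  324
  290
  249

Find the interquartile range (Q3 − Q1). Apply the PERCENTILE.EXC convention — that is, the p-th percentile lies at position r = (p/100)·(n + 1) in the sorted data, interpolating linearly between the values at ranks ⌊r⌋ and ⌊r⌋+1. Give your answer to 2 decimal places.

Sorted: 161, 165, 173, 175, 188, 193, 213, 249, 256, 282, 287, 290, 291, 302, 305, 306, 324, 330, 336.
n = 19.
P25: r = 5 (integer) → 188.
P75: r = 15 (integer) → 305.
Difference: 305 − 188 = 117.

117.00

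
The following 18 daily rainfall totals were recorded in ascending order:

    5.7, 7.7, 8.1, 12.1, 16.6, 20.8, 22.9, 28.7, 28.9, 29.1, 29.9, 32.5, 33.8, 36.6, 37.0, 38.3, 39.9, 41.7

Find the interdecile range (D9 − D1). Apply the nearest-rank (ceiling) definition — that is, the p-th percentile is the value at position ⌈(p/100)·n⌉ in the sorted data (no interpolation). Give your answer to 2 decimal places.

n = 18.
P10: rank ⌈10/100·18⌉ = 2 → 7.7.
P90: rank ⌈90/100·18⌉ = 17 → 39.9.
Difference: 39.9 − 7.7 = 32.2.

32.20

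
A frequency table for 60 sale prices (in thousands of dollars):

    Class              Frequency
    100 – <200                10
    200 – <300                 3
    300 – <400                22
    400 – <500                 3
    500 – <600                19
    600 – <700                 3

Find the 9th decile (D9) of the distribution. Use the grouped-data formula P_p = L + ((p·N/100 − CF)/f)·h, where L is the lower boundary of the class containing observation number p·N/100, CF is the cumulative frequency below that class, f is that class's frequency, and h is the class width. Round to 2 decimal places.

N = 60; target position k = 90/100 · 60 = 54.
Cumulative frequencies: 10, 13, 35, 38, 57, 60.
Observation 54 falls in the class 500 – <600.
L = 500, CF = 38, f = 19, h = 100.
P90 = 500 + ((54 − 38)/19)·100 = 500 + 84.2105 = 584.211.

584.21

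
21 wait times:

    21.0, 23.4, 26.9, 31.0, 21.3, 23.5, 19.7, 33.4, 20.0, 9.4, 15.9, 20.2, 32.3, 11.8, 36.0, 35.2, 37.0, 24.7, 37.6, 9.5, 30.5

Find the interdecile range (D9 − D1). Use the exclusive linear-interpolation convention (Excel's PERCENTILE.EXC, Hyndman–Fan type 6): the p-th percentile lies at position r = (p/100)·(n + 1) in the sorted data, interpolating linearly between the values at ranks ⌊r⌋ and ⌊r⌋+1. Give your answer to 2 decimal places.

26.84

Sorted: 9.4, 9.5, 11.8, 15.9, 19.7, 20.0, 20.2, 21.0, 21.3, 23.4, 23.5, 24.7, 26.9, 30.5, 31.0, 32.3, 33.4, 35.2, 36.0, 37.0, 37.6.
n = 21.
P10: r = 2.2; ranks 2–3 are 9.5, 11.8; interpolating gives 9.96.
P90: r = 19.8; ranks 19–20 are 36.0, 37.0; interpolating gives 36.8.
Difference: 36.8 − 9.96 = 26.84.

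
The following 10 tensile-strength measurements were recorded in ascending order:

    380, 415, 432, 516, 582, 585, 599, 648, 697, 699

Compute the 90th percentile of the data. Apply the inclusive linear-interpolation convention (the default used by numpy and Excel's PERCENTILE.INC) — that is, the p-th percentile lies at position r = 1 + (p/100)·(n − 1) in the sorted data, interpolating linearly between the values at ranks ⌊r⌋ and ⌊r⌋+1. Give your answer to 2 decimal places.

n = 10.
r = 1 + (90/100)·(10 − 1) = 1 + 8.1 = 9.1.
Rank 9 is 697 and rank 10 is 699.
Interpolate: 697 + 0.1·(699 − 697) = 697 + 0.1·2 = 697.2.

697.20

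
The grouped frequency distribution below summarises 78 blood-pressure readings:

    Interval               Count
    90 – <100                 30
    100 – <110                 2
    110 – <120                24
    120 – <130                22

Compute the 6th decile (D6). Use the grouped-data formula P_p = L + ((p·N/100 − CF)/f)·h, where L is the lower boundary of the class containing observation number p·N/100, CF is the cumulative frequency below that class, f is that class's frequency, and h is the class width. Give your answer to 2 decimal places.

N = 78; target position k = 60/100 · 78 = 46.8.
Cumulative frequencies: 30, 32, 56, 78.
Observation 46.8 falls in the class 110 – <120.
L = 110, CF = 32, f = 24, h = 10.
P60 = 110 + ((46.8 − 32)/24)·10 = 110 + 6.16667 = 116.167.

116.17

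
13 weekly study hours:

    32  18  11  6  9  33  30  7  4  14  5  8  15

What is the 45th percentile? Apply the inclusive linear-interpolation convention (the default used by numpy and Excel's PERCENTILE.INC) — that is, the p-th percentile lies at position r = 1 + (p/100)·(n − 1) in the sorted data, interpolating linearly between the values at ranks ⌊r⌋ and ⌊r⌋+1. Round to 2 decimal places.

Sorted: 4, 5, 6, 7, 8, 9, 11, 14, 15, 18, 30, 32, 33.
n = 13.
r = 1 + (45/100)·(13 − 1) = 1 + 5.4 = 6.4.
Rank 6 is 9 and rank 7 is 11.
Interpolate: 9 + 0.4·(11 − 9) = 9 + 0.4·2 = 9.8.

9.80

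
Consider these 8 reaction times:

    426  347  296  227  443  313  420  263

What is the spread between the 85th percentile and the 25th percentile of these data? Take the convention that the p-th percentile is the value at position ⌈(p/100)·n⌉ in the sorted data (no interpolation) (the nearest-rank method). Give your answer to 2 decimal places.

Sorted: 227, 263, 296, 313, 347, 420, 426, 443.
n = 8.
P25: rank ⌈25/100·8⌉ = 2 → 263.
P85: rank ⌈85/100·8⌉ = 7 → 426.
Difference: 426 − 263 = 163.

163.00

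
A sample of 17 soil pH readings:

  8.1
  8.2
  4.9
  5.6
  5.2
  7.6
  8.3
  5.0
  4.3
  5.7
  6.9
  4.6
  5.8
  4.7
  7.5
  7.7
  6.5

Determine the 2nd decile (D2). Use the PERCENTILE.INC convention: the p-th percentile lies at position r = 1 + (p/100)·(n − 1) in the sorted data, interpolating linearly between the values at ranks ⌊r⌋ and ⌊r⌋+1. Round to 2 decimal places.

Sorted: 4.3, 4.6, 4.7, 4.9, 5.0, 5.2, 5.6, 5.7, 5.8, 6.5, 6.9, 7.5, 7.6, 7.7, 8.1, 8.2, 8.3.
n = 17.
r = 1 + (20/100)·(17 − 1) = 1 + 3.2 = 4.2.
Rank 4 is 4.9 and rank 5 is 5.0.
Interpolate: 4.9 + 0.2·(5.0 − 4.9) = 4.9 + 0.2·0.1 = 4.92.

4.92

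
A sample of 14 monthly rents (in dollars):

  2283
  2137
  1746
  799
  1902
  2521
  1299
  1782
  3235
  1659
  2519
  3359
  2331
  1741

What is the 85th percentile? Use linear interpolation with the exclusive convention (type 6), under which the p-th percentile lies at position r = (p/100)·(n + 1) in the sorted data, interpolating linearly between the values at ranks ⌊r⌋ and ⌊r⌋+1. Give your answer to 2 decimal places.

Sorted: 799, 1299, 1659, 1741, 1746, 1782, 1902, 2137, 2283, 2331, 2519, 2521, 3235, 3359.
n = 14.
r = (85/100)·(14 + 1) = 12.75.
Rank 12 is 2521 and rank 13 is 3235.
Interpolate: 2521 + 0.75·(3235 − 2521) = 2521 + 0.75·714 = 3056.5.

3056.50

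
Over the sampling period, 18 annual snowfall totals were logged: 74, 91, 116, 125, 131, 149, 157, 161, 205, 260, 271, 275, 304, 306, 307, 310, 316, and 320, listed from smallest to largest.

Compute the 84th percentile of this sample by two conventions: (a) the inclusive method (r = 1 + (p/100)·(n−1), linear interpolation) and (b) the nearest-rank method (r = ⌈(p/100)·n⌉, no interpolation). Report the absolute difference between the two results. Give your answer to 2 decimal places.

2.16

n = 18.
(a) r = 15.28; between ranks 15 (307) and 16 (310): 307.84.
(b) the nearest-rank method: rank 16 → 310.
|307.84 − 310| = 2.16.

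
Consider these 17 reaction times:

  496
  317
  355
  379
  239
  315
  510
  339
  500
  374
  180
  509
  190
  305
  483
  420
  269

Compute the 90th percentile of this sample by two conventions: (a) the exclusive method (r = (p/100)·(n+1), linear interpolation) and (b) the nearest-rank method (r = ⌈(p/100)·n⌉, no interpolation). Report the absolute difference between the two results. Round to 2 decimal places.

Sorted: 180, 190, 239, 269, 305, 315, 317, 339, 355, 374, 379, 420, 483, 496, 500, 509, 510.
n = 17.
(a) r = 16.2; between ranks 16 (509) and 17 (510): 509.2.
(b) the nearest-rank method: rank 16 → 509.
|509.2 − 509| = 0.2.

0.20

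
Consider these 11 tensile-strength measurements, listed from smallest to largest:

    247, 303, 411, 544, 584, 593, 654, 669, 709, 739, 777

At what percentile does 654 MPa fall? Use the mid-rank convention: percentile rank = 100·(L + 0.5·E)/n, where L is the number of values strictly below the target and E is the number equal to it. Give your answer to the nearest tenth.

59.1

Count below 654: L = 6; count equal: E = 1; n = 11.
Percentile rank = 100·(6 + 0.5·1)/11 = 100·6.5/11 = 59.09.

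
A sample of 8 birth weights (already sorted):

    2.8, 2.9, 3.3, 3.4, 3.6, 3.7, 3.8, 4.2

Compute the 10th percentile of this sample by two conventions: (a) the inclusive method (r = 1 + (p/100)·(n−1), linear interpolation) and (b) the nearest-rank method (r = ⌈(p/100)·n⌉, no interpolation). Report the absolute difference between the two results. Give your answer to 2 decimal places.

n = 8.
(a) r = 1.7; between ranks 1 (2.8) and 2 (2.9): 2.87.
(b) the nearest-rank method: rank 1 → 2.8.
|2.87 − 2.8| = 0.07.

0.07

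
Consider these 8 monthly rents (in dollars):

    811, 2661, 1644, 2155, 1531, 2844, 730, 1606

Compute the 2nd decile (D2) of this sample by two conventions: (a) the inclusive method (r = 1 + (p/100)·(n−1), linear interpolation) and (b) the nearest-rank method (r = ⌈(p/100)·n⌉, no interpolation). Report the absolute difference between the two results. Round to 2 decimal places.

Sorted: 730, 811, 1531, 1606, 1644, 2155, 2661, 2844.
n = 8.
(a) r = 2.4; between ranks 2 (811) and 3 (1531): 1099.
(b) the nearest-rank method: rank 2 → 811.
|1099 − 811| = 288.

288.00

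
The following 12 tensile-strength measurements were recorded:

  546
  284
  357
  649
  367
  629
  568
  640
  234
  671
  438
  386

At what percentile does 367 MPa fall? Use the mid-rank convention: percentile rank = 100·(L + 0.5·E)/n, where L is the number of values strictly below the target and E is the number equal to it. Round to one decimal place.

Sorted: 234, 284, 357, 367, 386, 438, 546, 568, 629, 640, 649, 671.
Count below 367: L = 3; count equal: E = 1; n = 12.
Percentile rank = 100·(3 + 0.5·1)/12 = 100·3.5/12 = 29.17.

29.2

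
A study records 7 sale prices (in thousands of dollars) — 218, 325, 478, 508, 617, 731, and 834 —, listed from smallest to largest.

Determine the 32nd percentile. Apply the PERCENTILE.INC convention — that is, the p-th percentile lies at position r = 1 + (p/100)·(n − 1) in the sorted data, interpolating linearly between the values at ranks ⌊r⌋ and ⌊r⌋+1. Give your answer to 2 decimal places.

n = 7.
r = 1 + (32/100)·(7 − 1) = 1 + 1.92 = 2.92.
Rank 2 is 325 and rank 3 is 478.
Interpolate: 325 + 0.92·(478 − 325) = 325 + 0.92·153 = 465.76.

465.76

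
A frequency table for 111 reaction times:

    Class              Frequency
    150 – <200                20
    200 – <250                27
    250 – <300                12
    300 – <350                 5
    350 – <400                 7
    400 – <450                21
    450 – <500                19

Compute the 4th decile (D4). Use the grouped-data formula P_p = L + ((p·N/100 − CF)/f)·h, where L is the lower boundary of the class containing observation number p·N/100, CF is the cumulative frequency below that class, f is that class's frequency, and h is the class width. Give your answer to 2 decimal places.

N = 111; target position k = 40/100 · 111 = 44.4.
Cumulative frequencies: 20, 47, 59, 64, 71, 92, 111.
Observation 44.4 falls in the class 200 – <250.
L = 200, CF = 20, f = 27, h = 50.
P40 = 200 + ((44.4 − 20)/27)·50 = 200 + 45.1852 = 245.185.

245.19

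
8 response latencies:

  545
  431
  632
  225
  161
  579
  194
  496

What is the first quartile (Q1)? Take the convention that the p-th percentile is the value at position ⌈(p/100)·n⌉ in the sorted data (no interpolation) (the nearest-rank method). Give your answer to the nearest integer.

194

Sorted: 161, 194, 225, 431, 496, 545, 579, 632.
n = 8.
Position = ⌈25/100 · 8⌉ = ⌈2⌉ = 2.
The value at rank 2 is 194.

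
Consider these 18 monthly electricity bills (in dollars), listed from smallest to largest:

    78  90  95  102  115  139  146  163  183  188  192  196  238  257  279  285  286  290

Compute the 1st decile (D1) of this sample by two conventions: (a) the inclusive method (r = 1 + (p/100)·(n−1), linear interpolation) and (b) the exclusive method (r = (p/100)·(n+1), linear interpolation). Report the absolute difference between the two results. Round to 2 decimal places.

n = 18.
(a) r = 2.7; between ranks 2 (90) and 3 (95): 93.5.
(b) r = 1.9; between ranks 1 (78) and 2 (90): 88.8.
|93.5 − 88.8| = 4.7.

4.70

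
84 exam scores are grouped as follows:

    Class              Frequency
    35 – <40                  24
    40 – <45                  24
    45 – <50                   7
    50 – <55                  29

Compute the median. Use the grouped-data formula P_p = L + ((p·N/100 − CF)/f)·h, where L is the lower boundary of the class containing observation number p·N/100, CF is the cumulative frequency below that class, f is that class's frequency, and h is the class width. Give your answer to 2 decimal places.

43.75

N = 84; target position k = 50/100 · 84 = 42.
Cumulative frequencies: 24, 48, 55, 84.
Observation 42 falls in the class 40 – <45.
L = 40, CF = 24, f = 24, h = 5.
P50 = 40 + ((42 − 24)/24)·5 = 40 + 3.75 = 43.75.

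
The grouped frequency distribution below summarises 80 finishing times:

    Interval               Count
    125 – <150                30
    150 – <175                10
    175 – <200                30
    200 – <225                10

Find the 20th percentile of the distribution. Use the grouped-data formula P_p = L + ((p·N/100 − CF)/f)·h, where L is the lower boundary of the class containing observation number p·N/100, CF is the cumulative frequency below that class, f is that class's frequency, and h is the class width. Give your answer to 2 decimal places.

N = 80; target position k = 20/100 · 80 = 16.
Cumulative frequencies: 30, 40, 70, 80.
Observation 16 falls in the class 125 – <150.
L = 125, CF = 0, f = 30, h = 25.
P20 = 125 + ((16 − 0)/30)·25 = 125 + 13.3333 = 138.333.

138.33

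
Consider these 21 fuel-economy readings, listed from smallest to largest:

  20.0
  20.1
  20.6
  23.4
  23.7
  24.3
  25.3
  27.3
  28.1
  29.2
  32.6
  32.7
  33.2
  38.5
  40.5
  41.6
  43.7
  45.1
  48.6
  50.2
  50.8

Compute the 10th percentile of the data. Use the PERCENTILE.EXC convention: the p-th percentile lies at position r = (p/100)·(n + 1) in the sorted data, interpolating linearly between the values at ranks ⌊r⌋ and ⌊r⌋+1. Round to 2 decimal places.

n = 21.
r = (10/100)·(21 + 1) = 2.2.
Rank 2 is 20.1 and rank 3 is 20.6.
Interpolate: 20.1 + 0.2·(20.6 − 20.1) = 20.1 + 0.2·0.5 = 20.2.

20.20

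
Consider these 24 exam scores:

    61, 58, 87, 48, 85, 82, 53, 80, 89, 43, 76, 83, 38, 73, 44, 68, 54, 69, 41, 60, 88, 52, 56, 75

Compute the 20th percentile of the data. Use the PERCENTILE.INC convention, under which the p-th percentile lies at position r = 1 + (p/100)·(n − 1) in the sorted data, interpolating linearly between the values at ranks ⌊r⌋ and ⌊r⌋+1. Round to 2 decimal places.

Sorted: 38, 41, 43, 44, 48, 52, 53, 54, 56, 58, 60, 61, 68, 69, 73, 75, 76, 80, 82, 83, 85, 87, 88, 89.
n = 24.
r = 1 + (20/100)·(24 − 1) = 1 + 4.6 = 5.6.
Rank 5 is 48 and rank 6 is 52.
Interpolate: 48 + 0.6·(52 − 48) = 48 + 0.6·4 = 50.4.

50.40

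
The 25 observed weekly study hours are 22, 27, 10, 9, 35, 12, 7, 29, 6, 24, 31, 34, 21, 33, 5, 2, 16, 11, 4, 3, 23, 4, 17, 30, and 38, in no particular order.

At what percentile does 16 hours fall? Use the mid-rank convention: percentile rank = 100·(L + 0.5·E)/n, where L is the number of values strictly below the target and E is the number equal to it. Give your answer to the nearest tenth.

Sorted: 2, 3, 4, 4, 5, 6, 7, 9, 10, 11, 12, 16, 17, 21, 22, 23, 24, 27, 29, 30, 31, 33, 34, 35, 38.
Count below 16: L = 11; count equal: E = 1; n = 25.
Percentile rank = 100·(11 + 0.5·1)/25 = 100·11.5/25 = 46.

46.0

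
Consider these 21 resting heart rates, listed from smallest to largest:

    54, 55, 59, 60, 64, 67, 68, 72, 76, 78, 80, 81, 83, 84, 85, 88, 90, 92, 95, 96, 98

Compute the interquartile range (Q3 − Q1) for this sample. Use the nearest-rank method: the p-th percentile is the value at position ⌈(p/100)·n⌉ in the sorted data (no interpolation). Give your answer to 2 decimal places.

n = 21.
P25: rank ⌈25/100·21⌉ = 6 → 67.
P75: rank ⌈75/100·21⌉ = 16 → 88.
Difference: 88 − 67 = 21.

21.00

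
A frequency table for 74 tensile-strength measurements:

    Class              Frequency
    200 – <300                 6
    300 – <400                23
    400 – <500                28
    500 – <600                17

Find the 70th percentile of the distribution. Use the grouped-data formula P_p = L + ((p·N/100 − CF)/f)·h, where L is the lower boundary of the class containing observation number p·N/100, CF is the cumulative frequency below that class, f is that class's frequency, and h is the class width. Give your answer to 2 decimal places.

N = 74; target position k = 70/100 · 74 = 51.8.
Cumulative frequencies: 6, 29, 57, 74.
Observation 51.8 falls in the class 400 – <500.
L = 400, CF = 29, f = 28, h = 100.
P70 = 400 + ((51.8 − 29)/28)·100 = 400 + 81.4286 = 481.429.

481.43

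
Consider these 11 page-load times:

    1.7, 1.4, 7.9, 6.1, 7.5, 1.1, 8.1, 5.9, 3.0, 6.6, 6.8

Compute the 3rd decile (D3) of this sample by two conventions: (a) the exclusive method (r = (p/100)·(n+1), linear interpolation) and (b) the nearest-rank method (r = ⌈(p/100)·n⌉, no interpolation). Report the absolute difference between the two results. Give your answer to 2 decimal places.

0.52

Sorted: 1.1, 1.4, 1.7, 3.0, 5.9, 6.1, 6.6, 6.8, 7.5, 7.9, 8.1.
n = 11.
(a) r = 3.6; between ranks 3 (1.7) and 4 (3.0): 2.48.
(b) the nearest-rank method: rank 4 → 3.
|2.48 − 3| = 0.52.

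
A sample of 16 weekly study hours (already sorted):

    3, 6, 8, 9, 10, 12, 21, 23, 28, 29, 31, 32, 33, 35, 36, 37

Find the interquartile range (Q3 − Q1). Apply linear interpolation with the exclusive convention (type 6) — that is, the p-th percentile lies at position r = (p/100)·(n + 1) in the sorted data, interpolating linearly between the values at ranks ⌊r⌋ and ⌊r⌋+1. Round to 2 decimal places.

23.50

n = 16.
P25: r = 4.25; ranks 4–5 are 9, 10; interpolating gives 9.25.
P75: r = 12.75; ranks 12–13 are 32, 33; interpolating gives 32.75.
Difference: 32.75 − 9.25 = 23.5.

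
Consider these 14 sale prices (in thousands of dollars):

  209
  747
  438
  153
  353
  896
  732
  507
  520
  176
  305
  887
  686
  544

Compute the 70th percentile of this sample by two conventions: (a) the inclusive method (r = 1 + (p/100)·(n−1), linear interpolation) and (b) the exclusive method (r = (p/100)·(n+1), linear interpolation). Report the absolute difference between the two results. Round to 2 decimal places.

Sorted: 153, 176, 209, 305, 353, 438, 507, 520, 544, 686, 732, 747, 887, 896.
n = 14.
(a) r = 10.1; between ranks 10 (686) and 11 (732): 690.6.
(b) r = 10.5; between ranks 10 (686) and 11 (732): 709.
|690.6 − 709| = 18.4.

18.40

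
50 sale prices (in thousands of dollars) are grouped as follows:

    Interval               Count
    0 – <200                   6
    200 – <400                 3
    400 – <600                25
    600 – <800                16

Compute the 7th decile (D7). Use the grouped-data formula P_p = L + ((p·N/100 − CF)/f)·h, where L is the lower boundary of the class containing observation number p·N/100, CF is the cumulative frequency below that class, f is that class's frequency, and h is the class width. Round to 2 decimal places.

N = 50; target position k = 70/100 · 50 = 35.
Cumulative frequencies: 6, 9, 34, 50.
Observation 35 falls in the class 600 – <800.
L = 600, CF = 34, f = 16, h = 200.
P70 = 600 + ((35 − 34)/16)·200 = 600 + 12.5 = 612.5.

612.50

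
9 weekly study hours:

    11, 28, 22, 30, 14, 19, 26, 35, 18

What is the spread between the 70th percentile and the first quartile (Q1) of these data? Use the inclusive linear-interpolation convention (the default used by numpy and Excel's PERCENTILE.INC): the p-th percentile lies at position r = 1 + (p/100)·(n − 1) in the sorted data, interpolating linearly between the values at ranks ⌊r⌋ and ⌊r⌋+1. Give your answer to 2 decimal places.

9.20

Sorted: 11, 14, 18, 19, 22, 26, 28, 30, 35.
n = 9.
P25: r = 3 (integer) → 18.
P70: r = 6.6; ranks 6–7 are 26, 28; interpolating gives 27.2.
Difference: 27.2 − 18 = 9.2.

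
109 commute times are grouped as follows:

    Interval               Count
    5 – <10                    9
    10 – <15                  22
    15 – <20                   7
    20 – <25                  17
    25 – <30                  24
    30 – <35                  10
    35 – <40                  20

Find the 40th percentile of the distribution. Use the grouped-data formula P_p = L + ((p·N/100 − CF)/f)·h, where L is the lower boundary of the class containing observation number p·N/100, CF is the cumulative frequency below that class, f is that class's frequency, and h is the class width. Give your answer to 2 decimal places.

21.65

N = 109; target position k = 40/100 · 109 = 43.6.
Cumulative frequencies: 9, 31, 38, 55, 79, 89, 109.
Observation 43.6 falls in the class 20 – <25.
L = 20, CF = 38, f = 17, h = 5.
P40 = 20 + ((43.6 − 38)/17)·5 = 20 + 1.64706 = 21.6471.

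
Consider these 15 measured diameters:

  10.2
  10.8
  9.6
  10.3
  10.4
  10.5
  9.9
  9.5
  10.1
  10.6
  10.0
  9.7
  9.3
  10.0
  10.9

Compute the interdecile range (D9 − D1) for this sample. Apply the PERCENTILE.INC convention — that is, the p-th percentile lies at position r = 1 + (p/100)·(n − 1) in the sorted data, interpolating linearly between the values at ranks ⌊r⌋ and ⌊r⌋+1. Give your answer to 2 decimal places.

Sorted: 9.3, 9.5, 9.6, 9.7, 9.9, 10.0, 10.0, 10.1, 10.2, 10.3, 10.4, 10.5, 10.6, 10.8, 10.9.
n = 15.
P10: r = 2.4; ranks 2–3 are 9.5, 9.6; interpolating gives 9.54.
P90: r = 13.6; ranks 13–14 are 10.6, 10.8; interpolating gives 10.72.
Difference: 10.72 − 9.54 = 1.18.

1.18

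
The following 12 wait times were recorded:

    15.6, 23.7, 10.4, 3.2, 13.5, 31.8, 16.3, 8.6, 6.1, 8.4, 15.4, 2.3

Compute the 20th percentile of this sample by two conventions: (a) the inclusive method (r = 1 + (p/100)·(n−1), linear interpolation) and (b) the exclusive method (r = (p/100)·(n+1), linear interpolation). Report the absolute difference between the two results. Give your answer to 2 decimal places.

1.62

Sorted: 2.3, 3.2, 6.1, 8.4, 8.6, 10.4, 13.5, 15.4, 15.6, 16.3, 23.7, 31.8.
n = 12.
(a) r = 3.2; between ranks 3 (6.1) and 4 (8.4): 6.56.
(b) r = 2.6; between ranks 2 (3.2) and 3 (6.1): 4.94.
|6.56 − 4.94| = 1.62.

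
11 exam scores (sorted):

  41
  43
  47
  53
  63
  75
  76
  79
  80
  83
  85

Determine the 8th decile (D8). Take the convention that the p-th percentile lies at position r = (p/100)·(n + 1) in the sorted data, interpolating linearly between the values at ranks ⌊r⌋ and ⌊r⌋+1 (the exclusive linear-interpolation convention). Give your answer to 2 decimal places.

n = 11.
r = (80/100)·(11 + 1) = 9.6.
Rank 9 is 80 and rank 10 is 83.
Interpolate: 80 + 0.6·(83 − 80) = 80 + 0.6·3 = 81.8.

81.80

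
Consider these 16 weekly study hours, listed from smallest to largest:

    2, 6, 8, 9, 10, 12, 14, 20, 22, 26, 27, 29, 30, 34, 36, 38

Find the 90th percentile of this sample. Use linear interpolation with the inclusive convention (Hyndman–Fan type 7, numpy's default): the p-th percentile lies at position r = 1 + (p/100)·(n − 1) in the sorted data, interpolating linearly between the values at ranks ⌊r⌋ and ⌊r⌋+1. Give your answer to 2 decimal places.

35.00

n = 16.
r = 1 + (90/100)·(16 − 1) = 1 + 13.5 = 14.5.
Rank 14 is 34 and rank 15 is 36.
Interpolate: 34 + 0.5·(36 − 34) = 34 + 0.5·2 = 35.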